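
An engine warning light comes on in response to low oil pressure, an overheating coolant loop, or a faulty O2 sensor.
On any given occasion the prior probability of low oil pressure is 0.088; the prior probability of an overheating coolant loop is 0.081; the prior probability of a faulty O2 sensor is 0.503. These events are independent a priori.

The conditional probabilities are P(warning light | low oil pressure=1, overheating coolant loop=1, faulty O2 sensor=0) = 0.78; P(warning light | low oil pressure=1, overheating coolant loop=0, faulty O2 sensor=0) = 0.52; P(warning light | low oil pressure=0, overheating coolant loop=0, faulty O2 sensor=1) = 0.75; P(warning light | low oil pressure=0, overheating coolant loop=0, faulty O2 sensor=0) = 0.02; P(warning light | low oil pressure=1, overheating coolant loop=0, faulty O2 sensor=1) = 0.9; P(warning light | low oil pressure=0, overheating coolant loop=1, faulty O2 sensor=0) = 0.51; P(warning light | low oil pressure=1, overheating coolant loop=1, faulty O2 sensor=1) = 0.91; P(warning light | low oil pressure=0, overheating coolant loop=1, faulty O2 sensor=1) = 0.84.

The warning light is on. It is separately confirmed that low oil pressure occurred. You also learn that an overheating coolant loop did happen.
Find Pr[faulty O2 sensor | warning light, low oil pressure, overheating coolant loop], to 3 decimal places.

By total probability over both values of faulty O2 sensor:
  P(warning light | low oil pressure, overheating coolant loop) = 0.78·0.497 + 0.91·0.503
        = 0.387660 + 0.457730 = 0.845390
Keeping only the faulty O2 sensor-present terms gives 0.457730, so
  P(faulty O2 sensor | warning light, low oil pressure, overheating coolant loop) = 0.457730 / 0.845390 ≈ 0.541

Pr[faulty O2 sensor | warning light, low oil pressure, overheating coolant loop] ≈ 0.541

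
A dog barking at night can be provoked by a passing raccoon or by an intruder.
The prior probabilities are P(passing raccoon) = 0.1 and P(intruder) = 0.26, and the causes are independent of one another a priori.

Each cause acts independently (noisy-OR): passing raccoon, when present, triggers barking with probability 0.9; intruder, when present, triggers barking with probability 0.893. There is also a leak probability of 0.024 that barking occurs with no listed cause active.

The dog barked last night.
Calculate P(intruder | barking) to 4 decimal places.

P(intruder | barking) ≈ 0.7398

Under noisy-OR, P(barking | causes) = 1 − (1−0.024)·∏(1−qᵢ) over the active causes.
Sum P(barking|·) weighted by the priors over the 4 (passing raccoon, intruder) configurations:
  P(barking) = 0.024*0.9*0.74 + 0.895568*0.9*0.26 + 0.9024*0.1*0.74 + 0.989557*0.1*0.26
        = 0.015984 + 0.209563 + 0.066778 + 0.025728 = 0.318053
The terms with intruder present sum to 0.235291, so
  P(intruder | barking) = 0.235291 / 0.318053 ≈ 0.7398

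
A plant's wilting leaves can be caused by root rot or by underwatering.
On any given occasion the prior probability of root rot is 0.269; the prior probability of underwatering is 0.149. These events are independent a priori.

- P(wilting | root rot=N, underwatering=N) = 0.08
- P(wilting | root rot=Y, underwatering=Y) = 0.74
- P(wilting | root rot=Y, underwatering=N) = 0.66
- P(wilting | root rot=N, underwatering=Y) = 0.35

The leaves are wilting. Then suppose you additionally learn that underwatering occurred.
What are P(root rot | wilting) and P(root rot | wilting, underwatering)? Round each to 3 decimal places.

Sum P(wilting|·) weighted by the priors over the 4 (root rot, underwatering) configurations:
  P(wilting) = 0.08·0.731·0.851 + 0.35·0.731·0.149 + 0.66·0.269·0.851 + 0.74·0.269·0.149
        = 0.049766 + 0.038122 + 0.151087 + 0.029660 = 0.268635
Keeping only the root rot-present terms gives 0.180747, so
  P(root rot | wilting) = 0.180747 / 0.268635 ≈ 0.673

Now condition on the additional information:
P(wilting | underwatering) = 0.35×0.731 + 0.74×0.269 = 0.255850 + 0.199060 = 0.454910
Of this, 0.199060 comes from 0.74×0.269 (the root rot=true cases).
Hence the posterior is 0.199060/0.454910 ≈ 0.438.
This is intercausal reasoning (explaining away): once underwatering accounts for the wilting, root rot becomes less likely.

P(root rot | wilting) ≈ 0.673; P(root rot | wilting, underwatering) ≈ 0.438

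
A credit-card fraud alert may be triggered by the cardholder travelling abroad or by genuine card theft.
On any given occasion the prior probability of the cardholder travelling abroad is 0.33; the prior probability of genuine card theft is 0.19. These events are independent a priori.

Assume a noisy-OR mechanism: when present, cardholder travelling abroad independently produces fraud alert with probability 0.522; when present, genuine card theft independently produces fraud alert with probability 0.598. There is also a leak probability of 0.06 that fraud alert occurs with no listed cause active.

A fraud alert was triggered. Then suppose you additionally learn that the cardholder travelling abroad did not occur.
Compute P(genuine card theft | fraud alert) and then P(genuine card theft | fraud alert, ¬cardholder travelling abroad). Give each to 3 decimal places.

Under noisy-OR, P(fraud alert | causes) = 1 − (1−0.06)·∏(1−qᵢ) over the active causes.
By total probability over the 4 (cardholder travelling abroad, genuine card theft) configurations:
  P(fraud alert) = 0.06×0.67×0.81 + 0.62212×0.67×0.19 + 0.55068×0.33×0.81 + 0.819373×0.33×0.19
        = 0.032562 + 0.079196 + 0.147197 + 0.051375 = 0.310330
The terms with genuine card theft present sum to 0.130571, so
  P(genuine card theft | fraud alert) = 0.130571 / 0.310330 ≈ 0.421

With the extra evidence:
Sum P(fraud alert|·) weighted by the priors over both values of genuine card theft:
  P(fraud alert | ¬cardholder travelling abroad) = 0.06·0.81 + 0.62212·0.19
        = 0.048600 + 0.118203 = 0.166803
Configurations with genuine card theft contribute 0.118203, so
  P(genuine card theft | fraud alert, ¬cardholder travelling abroad) = 0.118203 / 0.166803 ≈ 0.709

P(genuine card theft | fraud alert) ≈ 0.421; P(genuine card theft | fraud alert, ¬cardholder travelling abroad) ≈ 0.709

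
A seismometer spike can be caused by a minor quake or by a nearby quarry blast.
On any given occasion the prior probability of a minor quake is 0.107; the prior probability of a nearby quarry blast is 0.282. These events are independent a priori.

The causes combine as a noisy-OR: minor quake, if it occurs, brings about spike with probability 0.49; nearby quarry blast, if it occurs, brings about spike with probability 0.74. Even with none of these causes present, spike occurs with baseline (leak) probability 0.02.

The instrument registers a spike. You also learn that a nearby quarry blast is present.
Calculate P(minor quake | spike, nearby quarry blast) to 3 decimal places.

Under noisy-OR, P(spike | causes) = 1 − (1−0.02)·∏(1−qᵢ) over the active causes.
Enumerate both values of minor quake and weight by the priors:
  P(spike | nearby quarry blast) = 0.7452·0.893 + 0.870052·0.107
        = 0.665464 + 0.093096 = 0.758560
The terms with minor quake present sum to 0.093096, so
  P(minor quake | spike, nearby quarry blast) = 0.093096 / 0.758560 ≈ 0.123

P(minor quake | spike, nearby quarry blast) ≈ 0.123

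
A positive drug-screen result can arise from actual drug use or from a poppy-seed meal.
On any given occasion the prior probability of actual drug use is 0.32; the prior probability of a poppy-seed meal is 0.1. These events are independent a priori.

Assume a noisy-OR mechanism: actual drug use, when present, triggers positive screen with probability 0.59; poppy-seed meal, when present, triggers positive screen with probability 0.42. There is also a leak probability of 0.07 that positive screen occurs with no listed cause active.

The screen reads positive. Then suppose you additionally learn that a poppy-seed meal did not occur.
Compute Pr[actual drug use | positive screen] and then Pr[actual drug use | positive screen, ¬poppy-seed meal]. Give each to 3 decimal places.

Pr[actual drug use | positive screen] ≈ 0.733; Pr[actual drug use | positive screen, ¬poppy-seed meal] ≈ 0.806

Under noisy-OR, P(positive screen | causes) = 1 − (1−0.07)·∏(1−qᵢ) over the active causes.
By total probability over the 4 (actual drug use, poppy-seed meal) configurations:
  P(positive screen) = 0.07·0.68·0.9 + 0.4606·0.68·0.1 + 0.6187·0.32·0.9 + 0.778846·0.32·0.1
        = 0.042840 + 0.031321 + 0.178186 + 0.024923 = 0.277270
Configurations with actual drug use contribute 0.203109, so
  P(actual drug use | positive screen) = 0.203109 / 0.277270 ≈ 0.733

With the extra evidence:
For the numerator, keep only actual drug use=true terms: 0.6187·0.32 = 0.197984
Normalizer over all consistent configurations: 0.07·0.68 + 0.6187·0.32 = 0.245584
Posterior = 0.197984 / 0.245584 ≈ 0.806
Ruling out poppy-seed meal raises the posterior on actual drug use — the flip side of explaining away.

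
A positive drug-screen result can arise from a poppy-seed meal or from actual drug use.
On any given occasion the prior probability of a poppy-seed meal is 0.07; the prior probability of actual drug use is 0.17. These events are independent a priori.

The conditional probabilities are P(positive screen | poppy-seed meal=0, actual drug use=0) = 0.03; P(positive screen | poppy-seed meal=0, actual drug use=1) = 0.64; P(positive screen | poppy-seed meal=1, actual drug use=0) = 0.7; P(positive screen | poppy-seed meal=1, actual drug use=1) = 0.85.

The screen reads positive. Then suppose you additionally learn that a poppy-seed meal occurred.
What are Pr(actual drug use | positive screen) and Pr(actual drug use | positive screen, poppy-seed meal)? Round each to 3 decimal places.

For the numerator, keep only actual drug use=true terms: 0.101184 + 0.010115 = 0.111299
Normalizer over all consistent configurations: 0.03·0.93·0.83 + 0.64·0.93·0.17 + 0.7·0.07·0.83 + 0.85·0.07·0.17 = 0.175126
P(actual drug use | positive screen) = 0.111299/0.175126 ≈ 0.636

Now condition on the additional information:
P(positive screen | poppy-seed meal) = 0.7×0.83 + 0.85×0.17 = 0.581000 + 0.144500 = 0.725500
Restricting to configurations with actual drug use present: 0.85×0.17 = 0.144500.
P(actual drug use | positive screen, poppy-seed meal) = 0.144500 / 0.725500 ≈ 0.199
Conditioning on poppy-seed meal lowers the posterior on actual drug use: the classic explaining-away effect in a common-effect structure.

Pr(actual drug use | positive screen) ≈ 0.636; Pr(actual drug use | positive screen, poppy-seed meal) ≈ 0.199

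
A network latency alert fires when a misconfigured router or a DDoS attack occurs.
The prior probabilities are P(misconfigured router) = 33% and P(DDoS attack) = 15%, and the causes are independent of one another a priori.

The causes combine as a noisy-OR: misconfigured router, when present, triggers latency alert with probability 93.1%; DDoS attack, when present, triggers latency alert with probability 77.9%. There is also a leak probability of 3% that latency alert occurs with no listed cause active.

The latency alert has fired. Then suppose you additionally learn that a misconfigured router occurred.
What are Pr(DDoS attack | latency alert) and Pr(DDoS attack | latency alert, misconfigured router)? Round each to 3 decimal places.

Under noisy-OR, P(latency alert | causes) = 1 − (1−0.03)·∏(1−qᵢ) over the active causes.
For the numerator, keep only DDoS attack=true terms: 0.078956 + 0.048768 = 0.127724
Normalizer over all consistent configurations: 0.03×0.67×0.85 + 0.78563×0.67×0.15 + 0.93307×0.33×0.85 + 0.985208×0.33×0.15 = 0.406535
P(DDoS attack | latency alert) = 0.127724/0.406535 ≈ 0.314

Now also conditioning on misconfigured router=true:
Weight on DDoS attack=true, given the evidence: 0.985208*0.15 = 0.147781
Denominator P(latency alert | misconfigured router): 0.93307*0.85 + 0.985208*0.15 = 0.940890
P(DDoS attack | latency alert, misconfigured router) = 0.147781/0.940890 ≈ 0.157

Pr(DDoS attack | latency alert) ≈ 0.314; Pr(DDoS attack | latency alert, misconfigured router) ≈ 0.157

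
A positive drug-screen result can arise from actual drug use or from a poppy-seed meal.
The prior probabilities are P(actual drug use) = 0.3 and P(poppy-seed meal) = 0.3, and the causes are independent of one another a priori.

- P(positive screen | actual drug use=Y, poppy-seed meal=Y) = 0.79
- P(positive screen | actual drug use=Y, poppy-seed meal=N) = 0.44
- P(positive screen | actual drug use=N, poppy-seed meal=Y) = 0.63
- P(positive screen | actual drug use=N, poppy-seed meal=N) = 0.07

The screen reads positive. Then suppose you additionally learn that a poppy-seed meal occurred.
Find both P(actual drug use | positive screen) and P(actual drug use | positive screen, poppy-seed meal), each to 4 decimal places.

P(actual drug use | positive screen) ≈ 0.4953; P(actual drug use | positive screen, poppy-seed meal) ≈ 0.3496

Numerator (weight on configurations with actual drug use): 0.092400 + 0.071100 = 0.163500
Normalizer over all consistent configurations: 0.07×0.7×0.7 + 0.63×0.7×0.3 + 0.44×0.3×0.7 + 0.79×0.3×0.3 = 0.330100
P(actual drug use | positive screen) = 0.163500/0.330100 ≈ 0.4953

Now also conditioning on poppy-seed meal=true:
P(positive screen | poppy-seed meal) = 0.63*0.7 + 0.79*0.3 = 0.441000 + 0.237000 = 0.678000
The actual drug use-present share is 0.79*0.3 = 0.237000.
P(actual drug use | positive screen, poppy-seed meal) = 0.237000 / 0.678000 ≈ 0.3496
— poppy-seed meal explains away the evidence for actual drug use.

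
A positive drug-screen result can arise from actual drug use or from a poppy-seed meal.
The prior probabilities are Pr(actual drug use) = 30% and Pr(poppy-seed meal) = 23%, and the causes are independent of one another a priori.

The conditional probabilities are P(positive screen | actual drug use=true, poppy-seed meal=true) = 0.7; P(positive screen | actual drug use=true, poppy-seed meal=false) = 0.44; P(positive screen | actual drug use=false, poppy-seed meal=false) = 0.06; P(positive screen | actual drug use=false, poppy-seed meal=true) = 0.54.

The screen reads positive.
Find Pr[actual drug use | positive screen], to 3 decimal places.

Pr[actual drug use | positive screen] ≈ 0.557

For the numerator, keep only actual drug use=true terms: 0.101640 + 0.048300 = 0.149940
Normalizer over all consistent configurations: 0.06×0.7×0.77 + 0.54×0.7×0.23 + 0.44×0.3×0.77 + 0.7×0.3×0.23 = 0.269220
Posterior = 0.149940 / 0.269220 ≈ 0.557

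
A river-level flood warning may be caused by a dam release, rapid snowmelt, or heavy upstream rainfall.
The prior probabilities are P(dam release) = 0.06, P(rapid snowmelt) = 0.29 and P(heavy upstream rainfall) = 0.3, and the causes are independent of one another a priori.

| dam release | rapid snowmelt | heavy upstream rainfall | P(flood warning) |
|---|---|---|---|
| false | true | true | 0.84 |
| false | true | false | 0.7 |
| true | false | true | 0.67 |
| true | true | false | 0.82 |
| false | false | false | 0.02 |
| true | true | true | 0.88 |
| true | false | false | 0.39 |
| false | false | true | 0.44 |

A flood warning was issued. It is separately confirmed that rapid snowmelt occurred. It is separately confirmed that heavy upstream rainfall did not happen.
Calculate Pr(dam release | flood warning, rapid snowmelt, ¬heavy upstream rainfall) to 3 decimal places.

P(flood warning | rapid snowmelt, ¬heavy upstream rainfall) = 0.7*0.94 + 0.82*0.06 = 0.658000 + 0.049200 = 0.707200
The dam release-present share is 0.82*0.06 = 0.049200.
P(dam release | flood warning, rapid snowmelt, ¬heavy upstream rainfall) = 0.049200 / 0.707200 ≈ 0.070

Pr(dam release | flood warning, rapid snowmelt, ¬heavy upstream rainfall) ≈ 0.070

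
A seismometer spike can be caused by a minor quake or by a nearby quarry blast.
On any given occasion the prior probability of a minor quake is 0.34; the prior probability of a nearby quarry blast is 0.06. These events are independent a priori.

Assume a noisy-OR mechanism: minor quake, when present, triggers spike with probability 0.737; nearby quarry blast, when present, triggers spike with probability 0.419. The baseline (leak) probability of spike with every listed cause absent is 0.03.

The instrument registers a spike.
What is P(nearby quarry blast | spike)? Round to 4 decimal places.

P(nearby quarry blast | spike) ≈ 0.1190

Under noisy-OR, P(spike | causes) = 1 − (1−0.03)·∏(1−qᵢ) over the active causes.
P(spike) = 0.03*0.66*0.94 + 0.43643*0.66*0.06 + 0.74489*0.34*0.94 + 0.851781*0.34*0.06 = 0.018612 + 0.017283 + 0.238067 + 0.017376 = 0.291338
Of this, 0.034659 comes from 0.017283 + 0.017376 (the nearby quarry blast=true cases).
Hence the posterior is 0.034659/0.291338 ≈ 0.1190.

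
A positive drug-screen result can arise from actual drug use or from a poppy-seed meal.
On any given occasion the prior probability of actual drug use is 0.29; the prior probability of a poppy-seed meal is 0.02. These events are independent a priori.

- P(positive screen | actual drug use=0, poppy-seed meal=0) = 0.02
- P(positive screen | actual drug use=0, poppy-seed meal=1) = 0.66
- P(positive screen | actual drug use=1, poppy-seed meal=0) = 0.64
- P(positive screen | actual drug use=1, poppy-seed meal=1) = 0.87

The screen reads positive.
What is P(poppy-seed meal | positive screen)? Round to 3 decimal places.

P(positive screen) = 0.02·0.71·0.98 + 0.66·0.71·0.02 + 0.64·0.29·0.98 + 0.87·0.29·0.02 = 0.013916 + 0.009372 + 0.181888 + 0.005046 = 0.210222
Restricting to configurations with poppy-seed meal present: 0.009372 + 0.005046 = 0.014418.
So P(poppy-seed meal | positive screen) = 0.014418/0.210222 ≈ 0.069.

P(poppy-seed meal | positive screen) ≈ 0.069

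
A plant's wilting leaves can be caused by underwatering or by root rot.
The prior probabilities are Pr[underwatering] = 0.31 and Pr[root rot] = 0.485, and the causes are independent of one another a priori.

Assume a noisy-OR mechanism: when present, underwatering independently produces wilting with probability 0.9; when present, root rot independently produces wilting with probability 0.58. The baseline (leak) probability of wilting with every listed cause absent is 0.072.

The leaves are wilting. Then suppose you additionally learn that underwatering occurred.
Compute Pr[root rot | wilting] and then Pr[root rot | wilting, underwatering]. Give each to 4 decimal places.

Under noisy-OR, P(wilting | causes) = 1 − (1−0.072)·∏(1−qᵢ) over the active causes.
Enumerate the 4 (underwatering, root rot) configurations and weight by the priors:
  P(wilting) = 0.072·0.69·0.515 + 0.61024·0.69·0.485 + 0.9072·0.31·0.515 + 0.961024·0.31·0.485
        = 0.025585 + 0.204217 + 0.144834 + 0.144490 = 0.519126
Keeping only the root rot-present terms gives 0.348707, so
  P(root rot | wilting) = 0.348707 / 0.519126 ≈ 0.6717

Now condition on the additional information:
Weight on root rot=true, given the evidence: 0.961024·0.485 = 0.466097
The normalizing constant is 0.9072·0.515 + 0.961024·0.485 = 0.933305
Posterior = 0.466097 / 0.933305 ≈ 0.4994

Pr[root rot | wilting] ≈ 0.6717; Pr[root rot | wilting, underwatering] ≈ 0.4994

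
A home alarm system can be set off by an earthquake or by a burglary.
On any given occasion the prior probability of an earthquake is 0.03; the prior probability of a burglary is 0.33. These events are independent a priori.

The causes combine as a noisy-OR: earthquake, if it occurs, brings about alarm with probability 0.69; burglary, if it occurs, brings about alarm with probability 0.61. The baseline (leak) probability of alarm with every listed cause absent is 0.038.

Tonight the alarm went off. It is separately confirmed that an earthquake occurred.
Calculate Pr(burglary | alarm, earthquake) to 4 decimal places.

Pr(burglary | alarm, earthquake) ≈ 0.3828

Under noisy-OR, P(alarm | causes) = 1 − (1−0.038)·∏(1−qᵢ) over the active causes.
P(alarm | earthquake) = 0.70178×0.67 + 0.883694×0.33 = 0.470193 + 0.291619 = 0.761812
Of this, 0.291619 comes from 0.883694×0.33 (the burglary=true cases).
Hence the posterior is 0.291619/0.761812 ≈ 0.3828.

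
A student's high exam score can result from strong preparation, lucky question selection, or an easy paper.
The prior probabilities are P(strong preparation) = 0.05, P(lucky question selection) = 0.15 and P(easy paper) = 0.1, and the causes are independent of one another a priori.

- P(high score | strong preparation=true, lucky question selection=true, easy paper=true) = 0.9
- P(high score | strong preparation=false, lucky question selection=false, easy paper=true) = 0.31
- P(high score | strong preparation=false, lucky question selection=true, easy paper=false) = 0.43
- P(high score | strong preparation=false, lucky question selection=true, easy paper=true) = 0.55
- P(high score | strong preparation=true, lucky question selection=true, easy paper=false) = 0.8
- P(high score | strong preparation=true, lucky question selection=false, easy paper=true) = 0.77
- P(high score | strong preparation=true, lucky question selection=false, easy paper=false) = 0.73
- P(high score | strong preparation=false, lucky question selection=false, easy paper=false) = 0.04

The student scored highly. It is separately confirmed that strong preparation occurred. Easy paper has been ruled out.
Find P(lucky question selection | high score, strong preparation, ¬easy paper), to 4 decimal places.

P(lucky question selection | high score, strong preparation, ¬easy paper) ≈ 0.1621

P(high score | strong preparation, ¬easy paper) = 0.73*0.85 + 0.8*0.15 = 0.620500 + 0.120000 = 0.740500
Of this, 0.120000 comes from 0.8*0.15 (the lucky question selection=true cases).
Hence the posterior is 0.120000/0.740500 ≈ 0.1621.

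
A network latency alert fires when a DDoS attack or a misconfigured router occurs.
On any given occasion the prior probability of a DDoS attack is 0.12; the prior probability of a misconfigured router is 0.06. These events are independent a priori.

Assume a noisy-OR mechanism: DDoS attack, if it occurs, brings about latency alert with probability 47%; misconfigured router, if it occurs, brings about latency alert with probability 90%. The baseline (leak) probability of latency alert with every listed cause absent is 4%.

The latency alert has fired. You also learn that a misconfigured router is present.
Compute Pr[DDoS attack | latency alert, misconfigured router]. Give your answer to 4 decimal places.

Under noisy-OR, P(latency alert | causes) = 1 − (1−0.04)·∏(1−qᵢ) over the active causes.
For the numerator, keep only DDoS attack=true terms: 0.94912·0.12 = 0.113894
Normalizer over all consistent configurations: 0.904·0.88 + 0.94912·0.12 = 0.909414
P(DDoS attack | latency alert, misconfigured router) = 0.113894/0.909414 ≈ 0.1252

Pr[DDoS attack | latency alert, misconfigured router] ≈ 0.1252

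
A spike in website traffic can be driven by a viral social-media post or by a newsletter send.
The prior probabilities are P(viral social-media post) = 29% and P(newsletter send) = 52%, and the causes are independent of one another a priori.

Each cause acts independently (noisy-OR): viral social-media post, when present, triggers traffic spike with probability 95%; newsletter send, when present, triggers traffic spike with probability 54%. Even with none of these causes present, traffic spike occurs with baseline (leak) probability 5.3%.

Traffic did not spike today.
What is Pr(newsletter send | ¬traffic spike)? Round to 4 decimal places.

Pr(newsletter send | ¬traffic spike) ≈ 0.3326

Under noisy-OR, P(traffic spike | causes) = 1 − (1−0.053)·∏(1−qᵢ) over the active causes.
Weight on newsletter send=true, given the evidence: 0.160831 + 0.003285 = 0.164116
Denominator P(¬traffic spike): 0.947×0.71×0.48 + 0.43562×0.71×0.52 + 0.04735×0.29×0.48 + 0.021781×0.29×0.52 = 0.493445
P(newsletter send | ¬traffic spike) = 0.164116/0.493445 ≈ 0.3326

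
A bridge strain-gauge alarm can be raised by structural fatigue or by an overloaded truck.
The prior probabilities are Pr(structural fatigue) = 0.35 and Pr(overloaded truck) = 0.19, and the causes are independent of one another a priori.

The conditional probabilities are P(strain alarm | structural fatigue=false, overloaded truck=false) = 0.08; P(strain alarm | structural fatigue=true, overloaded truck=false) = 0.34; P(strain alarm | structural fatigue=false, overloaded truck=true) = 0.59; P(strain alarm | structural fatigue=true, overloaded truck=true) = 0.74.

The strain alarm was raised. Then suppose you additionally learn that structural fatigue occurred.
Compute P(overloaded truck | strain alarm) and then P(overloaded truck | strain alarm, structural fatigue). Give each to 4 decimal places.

P(overloaded truck | strain alarm) ≈ 0.4685; P(overloaded truck | strain alarm, structural fatigue) ≈ 0.3380

P(strain alarm) = 0.08*0.65*0.81 + 0.59*0.65*0.19 + 0.34*0.35*0.81 + 0.74*0.35*0.19 = 0.042120 + 0.072865 + 0.096390 + 0.049210 = 0.260585
Of this, 0.122075 comes from 0.072865 + 0.049210 (the overloaded truck=true cases).
P(overloaded truck | strain alarm) = 0.122075 / 0.260585 ≈ 0.4685

With the extra evidence:
Weight on overloaded truck=true, given the evidence: 0.74×0.19 = 0.140600
Normalizer over all consistent configurations: 0.34×0.81 + 0.74×0.19 = 0.416000
Posterior = 0.140600 / 0.416000 ≈ 0.3380
— structural fatigue explains away the evidence for overloaded truck.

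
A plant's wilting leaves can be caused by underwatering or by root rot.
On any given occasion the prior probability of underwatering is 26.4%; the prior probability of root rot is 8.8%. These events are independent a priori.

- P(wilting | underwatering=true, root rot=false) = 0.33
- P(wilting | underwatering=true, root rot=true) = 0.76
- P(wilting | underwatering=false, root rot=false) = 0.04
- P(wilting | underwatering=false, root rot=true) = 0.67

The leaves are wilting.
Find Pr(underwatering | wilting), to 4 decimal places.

Sum P(wilting|·) weighted by the priors over the 4 (underwatering, root rot) configurations:
  P(wilting) = 0.04·0.736·0.912 + 0.67·0.736·0.088 + 0.33·0.264·0.912 + 0.76·0.264·0.088
        = 0.026849 + 0.043395 + 0.079453 + 0.017656 = 0.167353
Keeping only the underwatering-present terms gives 0.097109, so
  P(underwatering | wilting) = 0.097109 / 0.167353 ≈ 0.5803

Pr(underwatering | wilting) ≈ 0.5803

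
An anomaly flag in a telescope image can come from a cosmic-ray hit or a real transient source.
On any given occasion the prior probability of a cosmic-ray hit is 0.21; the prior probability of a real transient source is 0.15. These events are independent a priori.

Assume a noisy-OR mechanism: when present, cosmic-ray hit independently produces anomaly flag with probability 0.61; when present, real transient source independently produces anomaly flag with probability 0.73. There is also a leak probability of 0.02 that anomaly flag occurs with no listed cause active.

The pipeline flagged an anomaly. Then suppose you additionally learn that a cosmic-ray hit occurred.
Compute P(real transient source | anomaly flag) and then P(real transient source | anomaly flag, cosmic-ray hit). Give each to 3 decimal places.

Under noisy-OR, P(anomaly flag | causes) = 1 − (1−0.02)·∏(1−qᵢ) over the active causes.
P(anomaly flag) = 0.02·0.79·0.85 + 0.7354·0.79·0.15 + 0.6178·0.21·0.85 + 0.896806·0.21·0.15 = 0.013430 + 0.087145 + 0.110277 + 0.028249 = 0.239101
Restricting to configurations with real transient source present: 0.087145 + 0.028249 = 0.115394.
So P(real transient source | anomaly flag) = 0.115394/0.239101 ≈ 0.483.

Now also conditioning on cosmic-ray hit=true:
P(anomaly flag | cosmic-ray hit) = 0.6178×0.85 + 0.896806×0.15 = 0.525130 + 0.134521 = 0.659651
The real transient source-present share is 0.896806×0.15 = 0.134521.
So P(real transient source | anomaly flag, cosmic-ray hit) = 0.134521/0.659651 ≈ 0.204.

P(real transient source | anomaly flag) ≈ 0.483; P(real transient source | anomaly flag, cosmic-ray hit) ≈ 0.204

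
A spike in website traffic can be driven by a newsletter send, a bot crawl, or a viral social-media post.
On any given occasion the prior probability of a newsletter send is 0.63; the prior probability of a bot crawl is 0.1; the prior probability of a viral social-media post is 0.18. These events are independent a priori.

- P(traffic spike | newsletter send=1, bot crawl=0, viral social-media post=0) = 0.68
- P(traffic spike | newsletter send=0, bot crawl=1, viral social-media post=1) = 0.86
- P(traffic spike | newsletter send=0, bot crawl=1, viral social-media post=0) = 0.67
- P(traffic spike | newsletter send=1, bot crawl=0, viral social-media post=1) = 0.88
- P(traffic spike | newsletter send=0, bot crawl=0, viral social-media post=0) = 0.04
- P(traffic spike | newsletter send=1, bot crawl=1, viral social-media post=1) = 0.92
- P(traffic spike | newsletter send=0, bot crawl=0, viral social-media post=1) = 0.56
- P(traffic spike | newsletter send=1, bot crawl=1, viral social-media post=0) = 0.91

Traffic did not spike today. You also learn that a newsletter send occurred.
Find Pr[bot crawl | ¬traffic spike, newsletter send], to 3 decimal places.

Pr[bot crawl | ¬traffic spike, newsletter send] ≈ 0.033

Weight on bot crawl=true, given the evidence: 0.007380 + 0.001440 = 0.008820
Normalizer over all consistent configurations: 0.32·0.9·0.82 + 0.12·0.9·0.18 + 0.09·0.1·0.82 + 0.08·0.1·0.18 = 0.264420
Posterior = 0.008820 / 0.264420 ≈ 0.033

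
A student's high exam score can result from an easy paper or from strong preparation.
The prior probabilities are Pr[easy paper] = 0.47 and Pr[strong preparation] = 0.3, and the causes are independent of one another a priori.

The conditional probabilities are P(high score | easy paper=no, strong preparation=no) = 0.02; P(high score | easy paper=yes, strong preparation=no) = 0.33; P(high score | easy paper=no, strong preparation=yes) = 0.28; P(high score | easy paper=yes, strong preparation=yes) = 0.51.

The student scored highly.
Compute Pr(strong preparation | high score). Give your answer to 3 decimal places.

Numerator (weight on configurations with strong preparation): 0.044520 + 0.071910 = 0.116430
The normalizing constant is 0.02×0.53×0.7 + 0.28×0.53×0.3 + 0.33×0.47×0.7 + 0.51×0.47×0.3 = 0.232420
P(strong preparation | high score) = 0.116430/0.232420 ≈ 0.501

Pr(strong preparation | high score) ≈ 0.501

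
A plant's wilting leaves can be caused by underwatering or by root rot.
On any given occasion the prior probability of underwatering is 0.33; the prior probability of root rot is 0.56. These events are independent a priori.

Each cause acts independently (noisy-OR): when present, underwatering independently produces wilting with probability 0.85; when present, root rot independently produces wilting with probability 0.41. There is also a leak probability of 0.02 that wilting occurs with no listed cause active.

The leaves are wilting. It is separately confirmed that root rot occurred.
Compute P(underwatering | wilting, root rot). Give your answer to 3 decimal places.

P(underwatering | wilting, root rot) ≈ 0.516

Under noisy-OR, P(wilting | causes) = 1 − (1−0.02)·∏(1−qᵢ) over the active causes.
For the numerator, keep only underwatering=true terms: 0.91327×0.33 = 0.301379
The normalizing constant is 0.4218×0.67 + 0.91327×0.33 = 0.583985
P(underwatering | wilting, root rot) = 0.301379/0.583985 ≈ 0.516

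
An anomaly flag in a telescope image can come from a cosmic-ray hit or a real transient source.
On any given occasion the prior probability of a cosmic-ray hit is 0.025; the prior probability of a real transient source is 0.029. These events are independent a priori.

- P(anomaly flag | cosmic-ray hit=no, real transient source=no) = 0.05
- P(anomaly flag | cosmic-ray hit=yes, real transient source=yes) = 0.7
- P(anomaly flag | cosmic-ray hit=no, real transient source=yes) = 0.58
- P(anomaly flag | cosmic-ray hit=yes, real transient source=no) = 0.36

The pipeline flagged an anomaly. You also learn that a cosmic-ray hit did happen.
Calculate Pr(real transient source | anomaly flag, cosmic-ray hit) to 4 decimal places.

Pr(real transient source | anomaly flag, cosmic-ray hit) ≈ 0.0549

Numerator (weight on configurations with real transient source): 0.7·0.029 = 0.020300
Denominator P(anomaly flag | cosmic-ray hit): 0.36·0.971 + 0.7·0.029 = 0.369860
Posterior = 0.020300 / 0.369860 ≈ 0.0549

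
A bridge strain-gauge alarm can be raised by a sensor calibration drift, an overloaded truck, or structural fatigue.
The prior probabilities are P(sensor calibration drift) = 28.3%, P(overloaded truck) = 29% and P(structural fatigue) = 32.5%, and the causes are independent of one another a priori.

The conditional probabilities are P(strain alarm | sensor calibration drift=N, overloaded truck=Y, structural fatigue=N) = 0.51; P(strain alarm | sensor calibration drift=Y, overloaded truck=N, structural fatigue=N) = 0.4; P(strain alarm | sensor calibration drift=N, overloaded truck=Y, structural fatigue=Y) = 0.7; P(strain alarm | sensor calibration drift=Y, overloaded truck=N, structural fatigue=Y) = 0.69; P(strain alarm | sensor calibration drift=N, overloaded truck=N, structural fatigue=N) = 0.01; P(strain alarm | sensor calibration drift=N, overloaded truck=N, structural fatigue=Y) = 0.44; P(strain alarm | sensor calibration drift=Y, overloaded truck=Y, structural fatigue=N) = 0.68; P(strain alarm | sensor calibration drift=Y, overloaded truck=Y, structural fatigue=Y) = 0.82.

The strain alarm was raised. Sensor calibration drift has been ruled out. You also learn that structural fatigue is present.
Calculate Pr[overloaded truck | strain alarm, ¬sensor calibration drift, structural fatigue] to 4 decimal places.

Pr[overloaded truck | strain alarm, ¬sensor calibration drift, structural fatigue] ≈ 0.3939

For the numerator, keep only overloaded truck=true terms: 0.7×0.29 = 0.203000
Normalizer over all consistent configurations: 0.44×0.71 + 0.7×0.29 = 0.515400
Posterior = 0.203000 / 0.515400 ≈ 0.3939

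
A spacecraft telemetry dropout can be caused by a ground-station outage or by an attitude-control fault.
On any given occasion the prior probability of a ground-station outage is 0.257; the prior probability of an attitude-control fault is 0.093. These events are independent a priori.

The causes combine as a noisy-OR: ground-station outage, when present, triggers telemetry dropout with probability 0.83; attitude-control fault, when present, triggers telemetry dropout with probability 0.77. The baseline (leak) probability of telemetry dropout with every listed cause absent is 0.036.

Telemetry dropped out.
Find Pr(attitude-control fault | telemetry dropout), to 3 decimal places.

Under noisy-OR, P(telemetry dropout | causes) = 1 − (1−0.036)·∏(1−qᵢ) over the active causes.
P(telemetry dropout) = 0.036·0.743·0.907 + 0.77828·0.743·0.093 + 0.83612·0.257·0.907 + 0.962308·0.257·0.093 = 0.024260 + 0.053778 + 0.194899 + 0.023000 = 0.295937
Restricting to configurations with attitude-control fault present: 0.053778 + 0.023000 = 0.076778.
Hence the posterior is 0.076778/0.295937 ≈ 0.259.

Pr(attitude-control fault | telemetry dropout) ≈ 0.259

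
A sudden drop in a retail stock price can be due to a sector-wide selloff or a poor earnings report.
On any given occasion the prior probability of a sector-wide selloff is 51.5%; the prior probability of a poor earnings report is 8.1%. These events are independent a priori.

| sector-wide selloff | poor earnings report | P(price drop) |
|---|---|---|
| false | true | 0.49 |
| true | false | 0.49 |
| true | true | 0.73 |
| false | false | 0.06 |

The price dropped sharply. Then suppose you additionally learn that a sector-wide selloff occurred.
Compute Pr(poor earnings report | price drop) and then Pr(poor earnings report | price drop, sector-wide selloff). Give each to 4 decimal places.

Pr(poor earnings report | price drop) ≈ 0.1612; Pr(poor earnings report | price drop, sector-wide selloff) ≈ 0.1161

Sum P(price drop|·) weighted by the priors over the 4 (sector-wide selloff, poor earnings report) configurations:
  P(price drop) = 0.06*0.485*0.919 + 0.49*0.485*0.081 + 0.49*0.515*0.919 + 0.73*0.515*0.081
        = 0.026743 + 0.019250 + 0.231910 + 0.030452 = 0.308355
Configurations with poor earnings report contribute 0.049702, so
  P(poor earnings report | price drop) = 0.049702 / 0.308355 ≈ 0.1612

With the extra evidence:
Numerator (weight on configurations with poor earnings report): 0.73·0.081 = 0.059130
Normalizer over all consistent configurations: 0.49·0.919 + 0.73·0.081 = 0.509440
Posterior = 0.059130 / 0.509440 ≈ 0.1161
The drop from 0.1612 to 0.1161 is the explaining-away (discounting) effect.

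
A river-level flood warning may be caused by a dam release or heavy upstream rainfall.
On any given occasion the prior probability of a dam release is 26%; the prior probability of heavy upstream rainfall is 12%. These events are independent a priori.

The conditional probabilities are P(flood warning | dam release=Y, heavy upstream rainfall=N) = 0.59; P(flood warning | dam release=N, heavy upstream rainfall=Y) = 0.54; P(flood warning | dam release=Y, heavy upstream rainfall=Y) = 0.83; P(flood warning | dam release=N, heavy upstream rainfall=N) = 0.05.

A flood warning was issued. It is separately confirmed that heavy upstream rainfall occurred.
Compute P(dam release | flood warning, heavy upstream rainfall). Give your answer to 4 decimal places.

P(dam release | flood warning, heavy upstream rainfall) ≈ 0.3507

P(flood warning | heavy upstream rainfall) = 0.54×0.74 + 0.83×0.26 = 0.399600 + 0.215800 = 0.615400
The dam release-present share is 0.83×0.26 = 0.215800.
Hence the posterior is 0.215800/0.615400 ≈ 0.3507.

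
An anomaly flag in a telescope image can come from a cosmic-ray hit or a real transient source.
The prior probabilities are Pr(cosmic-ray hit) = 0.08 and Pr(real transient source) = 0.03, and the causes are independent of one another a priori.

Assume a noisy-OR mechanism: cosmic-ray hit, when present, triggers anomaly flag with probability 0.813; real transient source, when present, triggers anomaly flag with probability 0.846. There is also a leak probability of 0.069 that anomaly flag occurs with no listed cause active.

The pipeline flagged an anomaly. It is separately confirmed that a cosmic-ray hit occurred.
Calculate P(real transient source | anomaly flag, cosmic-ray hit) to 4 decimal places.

P(real transient source | anomaly flag, cosmic-ray hit) ≈ 0.0352

Under noisy-OR, P(anomaly flag | causes) = 1 − (1−0.069)·∏(1−qᵢ) over the active causes.
Sum P(anomaly flag|·) weighted by the priors over both values of real transient source:
  P(anomaly flag | cosmic-ray hit) = 0.825903*0.97 + 0.973189*0.03
        = 0.801126 + 0.029196 = 0.830322
Configurations with real transient source contribute 0.029196, so
  P(real transient source | anomaly flag, cosmic-ray hit) = 0.029196 / 0.830322 ≈ 0.0352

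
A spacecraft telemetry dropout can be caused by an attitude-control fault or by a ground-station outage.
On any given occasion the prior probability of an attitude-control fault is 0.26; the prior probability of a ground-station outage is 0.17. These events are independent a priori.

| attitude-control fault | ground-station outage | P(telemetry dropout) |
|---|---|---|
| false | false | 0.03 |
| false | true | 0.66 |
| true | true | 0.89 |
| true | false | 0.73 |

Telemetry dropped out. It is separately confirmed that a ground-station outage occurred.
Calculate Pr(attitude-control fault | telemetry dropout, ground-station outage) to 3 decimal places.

P(telemetry dropout | ground-station outage) = 0.66×0.74 + 0.89×0.26 = 0.488400 + 0.231400 = 0.719800
The attitude-control fault-present share is 0.89×0.26 = 0.231400.
Hence the posterior is 0.231400/0.719800 ≈ 0.321.

Pr(attitude-control fault | telemetry dropout, ground-station outage) ≈ 0.321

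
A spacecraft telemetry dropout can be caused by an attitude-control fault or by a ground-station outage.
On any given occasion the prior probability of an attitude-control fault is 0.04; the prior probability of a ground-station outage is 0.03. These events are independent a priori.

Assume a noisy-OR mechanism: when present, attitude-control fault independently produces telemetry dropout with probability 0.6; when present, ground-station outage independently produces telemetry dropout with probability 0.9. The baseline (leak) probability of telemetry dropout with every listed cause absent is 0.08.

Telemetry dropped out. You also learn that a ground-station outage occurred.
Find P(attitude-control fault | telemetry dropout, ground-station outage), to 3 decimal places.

P(attitude-control fault | telemetry dropout, ground-station outage) ≈ 0.042

Under noisy-OR, P(telemetry dropout | causes) = 1 − (1−0.08)·∏(1−qᵢ) over the active causes.
Numerator (weight on configurations with attitude-control fault): 0.9632·0.04 = 0.038528
Normalizer over all consistent configurations: 0.908·0.96 + 0.9632·0.04 = 0.910208
Posterior = 0.038528 / 0.910208 ≈ 0.042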